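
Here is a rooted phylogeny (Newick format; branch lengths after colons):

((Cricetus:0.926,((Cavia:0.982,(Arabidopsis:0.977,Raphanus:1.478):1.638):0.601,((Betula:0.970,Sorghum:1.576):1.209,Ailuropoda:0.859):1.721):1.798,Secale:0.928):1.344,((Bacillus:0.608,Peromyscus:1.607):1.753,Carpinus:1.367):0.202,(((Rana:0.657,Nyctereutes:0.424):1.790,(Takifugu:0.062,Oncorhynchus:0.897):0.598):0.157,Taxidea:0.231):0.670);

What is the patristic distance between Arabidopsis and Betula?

7.116

The path runs Arabidopsis → … → MRCA → … → Betula; the MRCA is the node subtending ((Cavia,(Arabidopsis,Raphanus)),((Betula,Sorghum),Ailuropoda)).
Branch lengths along that path: 0.977 + 1.638 + 0.601 + 1.721 + 1.209 + 0.970 = 7.116.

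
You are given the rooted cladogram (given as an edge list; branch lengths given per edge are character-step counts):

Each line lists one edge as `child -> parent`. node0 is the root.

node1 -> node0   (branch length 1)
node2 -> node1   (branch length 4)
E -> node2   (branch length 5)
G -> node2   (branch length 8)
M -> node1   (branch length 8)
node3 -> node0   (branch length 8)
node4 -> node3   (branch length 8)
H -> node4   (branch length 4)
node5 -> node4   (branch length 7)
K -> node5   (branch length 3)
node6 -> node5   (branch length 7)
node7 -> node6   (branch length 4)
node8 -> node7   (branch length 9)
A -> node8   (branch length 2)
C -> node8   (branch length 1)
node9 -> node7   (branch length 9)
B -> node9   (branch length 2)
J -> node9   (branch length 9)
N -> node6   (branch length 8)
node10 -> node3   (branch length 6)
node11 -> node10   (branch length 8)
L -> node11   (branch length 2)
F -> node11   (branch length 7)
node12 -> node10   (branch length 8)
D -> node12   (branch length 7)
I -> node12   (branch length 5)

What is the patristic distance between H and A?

33

The path runs H → … → MRCA → … → A; the MRCA is the node subtending (H,(K,(((A,C),(B,J)),N))).
Branch lengths along that path: 4 + 7 + 7 + 4 + 9 + 2 = 33.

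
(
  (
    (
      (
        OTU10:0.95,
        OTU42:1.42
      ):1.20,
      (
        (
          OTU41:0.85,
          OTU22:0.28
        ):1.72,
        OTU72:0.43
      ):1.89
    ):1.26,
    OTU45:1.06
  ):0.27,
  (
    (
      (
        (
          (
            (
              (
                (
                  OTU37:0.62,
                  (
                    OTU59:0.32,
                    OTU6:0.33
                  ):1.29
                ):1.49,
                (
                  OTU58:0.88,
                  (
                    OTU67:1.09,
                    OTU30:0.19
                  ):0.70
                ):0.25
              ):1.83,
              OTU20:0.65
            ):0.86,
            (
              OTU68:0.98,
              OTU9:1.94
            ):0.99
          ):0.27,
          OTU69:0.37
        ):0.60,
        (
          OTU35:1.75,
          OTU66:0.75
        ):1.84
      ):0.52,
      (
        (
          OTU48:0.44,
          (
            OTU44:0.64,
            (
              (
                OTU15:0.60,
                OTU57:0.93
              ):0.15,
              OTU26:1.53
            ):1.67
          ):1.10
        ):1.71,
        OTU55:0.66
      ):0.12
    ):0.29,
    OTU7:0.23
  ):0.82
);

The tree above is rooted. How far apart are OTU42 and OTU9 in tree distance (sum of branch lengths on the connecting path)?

The path runs OTU42 → … → MRCA → … → OTU9; the MRCA is the root of the tree.
Branch lengths along that path: 1.42 + 1.20 + 1.26 + 0.27 + 0.82 + 0.29 + 0.52 + 0.60 + 0.27 + 0.99 + 1.94 = 9.58.

9.58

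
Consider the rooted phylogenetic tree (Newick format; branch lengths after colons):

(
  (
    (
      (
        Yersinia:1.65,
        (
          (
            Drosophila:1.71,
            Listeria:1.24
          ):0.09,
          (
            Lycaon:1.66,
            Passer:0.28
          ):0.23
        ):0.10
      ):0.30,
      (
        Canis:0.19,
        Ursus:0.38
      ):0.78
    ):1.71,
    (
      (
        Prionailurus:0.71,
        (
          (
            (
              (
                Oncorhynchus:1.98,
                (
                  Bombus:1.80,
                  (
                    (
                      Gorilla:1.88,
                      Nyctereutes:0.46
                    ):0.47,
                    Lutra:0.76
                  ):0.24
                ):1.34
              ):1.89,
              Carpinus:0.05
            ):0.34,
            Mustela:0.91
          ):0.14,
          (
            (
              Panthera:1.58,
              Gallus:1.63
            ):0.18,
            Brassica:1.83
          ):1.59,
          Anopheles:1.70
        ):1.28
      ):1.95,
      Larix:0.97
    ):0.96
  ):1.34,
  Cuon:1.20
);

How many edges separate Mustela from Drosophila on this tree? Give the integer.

10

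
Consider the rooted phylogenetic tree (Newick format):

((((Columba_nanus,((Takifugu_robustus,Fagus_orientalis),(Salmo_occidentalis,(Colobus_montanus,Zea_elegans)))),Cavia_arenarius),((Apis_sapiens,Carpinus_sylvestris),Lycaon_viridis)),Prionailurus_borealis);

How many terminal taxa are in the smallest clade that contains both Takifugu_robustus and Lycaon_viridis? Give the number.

The MRCA of Takifugu_robustus and Lycaon_viridis is the node subtending (((Columba_nanus,((Takifugu_robustus,Fagus_orientalis),(Salmo_occidentalis,(Colobus_montanus,Zea_elegans)))),Cavia_arenarius),((Apis_sapiens,Carpinus_sylvestris),Lycaon_viridis)).
That clade contains 10 terminal taxa: Apis_sapiens, Carpinus_sylvestris, Cavia_arenarius, Colobus_montanus, Columba_nanus, Fagus_orientalis, Lycaon_viridis, Salmo_occidentalis, Takifugu_robustus, Zea_elegans.

10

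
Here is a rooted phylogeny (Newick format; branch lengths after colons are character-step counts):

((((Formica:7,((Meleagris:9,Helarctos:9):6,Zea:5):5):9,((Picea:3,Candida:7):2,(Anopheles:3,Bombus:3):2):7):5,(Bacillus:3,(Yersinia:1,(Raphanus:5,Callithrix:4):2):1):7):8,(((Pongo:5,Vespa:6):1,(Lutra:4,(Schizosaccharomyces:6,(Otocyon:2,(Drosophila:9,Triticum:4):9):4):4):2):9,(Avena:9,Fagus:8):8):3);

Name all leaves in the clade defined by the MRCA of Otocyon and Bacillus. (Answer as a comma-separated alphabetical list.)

Anopheles, Avena, Bacillus, Bombus, Callithrix, Candida, Drosophila, Fagus, Formica, Helarctos, Lutra, Meleagris, Otocyon, Picea, Pongo, Raphanus, Schizosaccharomyces, Triticum, Vespa, Yersinia, Zea

Tracing Otocyon: it sits inside (Otocyon,(Drosophila,Triticum)).
Tracing Bacillus: it sits inside (Bacillus,(Yersinia,(Raphanus,Callithrix))).
The smallest clade enclosing both is the whole tree (their MRCA is the root), so the answer is all 21 tips in alphabetical order.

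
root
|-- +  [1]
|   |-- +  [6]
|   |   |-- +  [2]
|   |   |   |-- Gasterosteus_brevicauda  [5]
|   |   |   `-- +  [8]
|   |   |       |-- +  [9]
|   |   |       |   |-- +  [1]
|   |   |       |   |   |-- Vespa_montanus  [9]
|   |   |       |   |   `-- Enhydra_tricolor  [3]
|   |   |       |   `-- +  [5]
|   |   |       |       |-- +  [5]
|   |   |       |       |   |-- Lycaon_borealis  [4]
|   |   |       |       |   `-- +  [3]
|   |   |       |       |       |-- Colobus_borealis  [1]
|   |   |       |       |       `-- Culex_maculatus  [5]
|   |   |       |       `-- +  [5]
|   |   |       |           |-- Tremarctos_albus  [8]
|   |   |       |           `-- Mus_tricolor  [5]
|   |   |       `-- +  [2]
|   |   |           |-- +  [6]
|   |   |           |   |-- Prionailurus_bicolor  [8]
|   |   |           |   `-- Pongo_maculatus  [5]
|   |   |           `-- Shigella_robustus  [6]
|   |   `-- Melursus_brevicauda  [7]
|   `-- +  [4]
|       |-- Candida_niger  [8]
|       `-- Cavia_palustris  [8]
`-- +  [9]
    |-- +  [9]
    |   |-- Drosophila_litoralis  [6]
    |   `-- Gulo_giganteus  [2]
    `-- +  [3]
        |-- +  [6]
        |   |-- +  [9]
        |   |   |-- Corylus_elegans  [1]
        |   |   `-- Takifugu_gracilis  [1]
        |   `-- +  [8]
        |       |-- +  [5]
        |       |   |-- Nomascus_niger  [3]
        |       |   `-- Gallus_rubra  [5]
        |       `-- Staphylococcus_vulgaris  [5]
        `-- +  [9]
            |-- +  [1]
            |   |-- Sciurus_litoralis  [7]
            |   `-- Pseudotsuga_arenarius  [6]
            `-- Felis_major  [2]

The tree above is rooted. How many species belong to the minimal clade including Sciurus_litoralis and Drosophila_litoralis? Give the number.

The MRCA of Sciurus_litoralis and Drosophila_litoralis is the node subtending ((Drosophila_litoralis,Gulo_giganteus),(((Corylus_elegans,Takifugu_gracilis),((Nomascus_niger,Gallus_rubra),Staphylococcus_vulgaris)),((Sciurus_litoralis,Pseudotsuga_arenarius),Felis_major))).
That clade contains 10 terminal taxa: Corylus_elegans, Drosophila_litoralis, Felis_major, Gallus_rubra, Gulo_giganteus, Nomascus_niger, Pseudotsuga_arenarius, Sciurus_litoralis, Staphylococcus_vulgaris, Takifugu_gracilis.

10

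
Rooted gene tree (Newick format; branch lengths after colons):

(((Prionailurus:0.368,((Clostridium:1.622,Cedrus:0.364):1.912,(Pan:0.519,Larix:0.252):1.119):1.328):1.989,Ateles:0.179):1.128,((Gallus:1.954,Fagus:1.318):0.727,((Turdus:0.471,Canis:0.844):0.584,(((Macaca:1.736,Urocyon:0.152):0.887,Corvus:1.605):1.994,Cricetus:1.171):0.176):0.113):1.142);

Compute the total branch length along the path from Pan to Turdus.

The path runs Pan → … → MRCA → … → Turdus; the MRCA is the root of the tree.
Branch lengths along that path: 0.519 + 1.119 + 1.328 + 1.989 + 1.128 + 1.142 + 0.113 + 0.584 + 0.471 = 8.393.

8.393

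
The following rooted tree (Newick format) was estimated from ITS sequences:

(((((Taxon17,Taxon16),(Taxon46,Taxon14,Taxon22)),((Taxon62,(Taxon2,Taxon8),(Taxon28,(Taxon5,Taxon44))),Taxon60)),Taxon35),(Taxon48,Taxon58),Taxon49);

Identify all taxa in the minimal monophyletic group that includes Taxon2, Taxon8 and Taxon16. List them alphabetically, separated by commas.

Taxon14, Taxon16, Taxon17, Taxon2, Taxon22, Taxon28, Taxon44, Taxon46, Taxon5, Taxon60, Taxon62, Taxon8

Tracing Taxon2: it sits inside (Taxon2,Taxon8).
Tracing Taxon8: it sits inside (Taxon2,Taxon8).
Tracing Taxon16: it sits inside (Taxon17,Taxon16).
The smallest clade enclosing all 3 is (((Taxon17,Taxon16),(Taxon46,Taxon14,Taxon22)),((Taxon62,(Taxon2,Taxon8),(Taxon28,(Taxon5,Taxon44))),Taxon60)); the answer is its 12 terminal taxa in alphabetical order.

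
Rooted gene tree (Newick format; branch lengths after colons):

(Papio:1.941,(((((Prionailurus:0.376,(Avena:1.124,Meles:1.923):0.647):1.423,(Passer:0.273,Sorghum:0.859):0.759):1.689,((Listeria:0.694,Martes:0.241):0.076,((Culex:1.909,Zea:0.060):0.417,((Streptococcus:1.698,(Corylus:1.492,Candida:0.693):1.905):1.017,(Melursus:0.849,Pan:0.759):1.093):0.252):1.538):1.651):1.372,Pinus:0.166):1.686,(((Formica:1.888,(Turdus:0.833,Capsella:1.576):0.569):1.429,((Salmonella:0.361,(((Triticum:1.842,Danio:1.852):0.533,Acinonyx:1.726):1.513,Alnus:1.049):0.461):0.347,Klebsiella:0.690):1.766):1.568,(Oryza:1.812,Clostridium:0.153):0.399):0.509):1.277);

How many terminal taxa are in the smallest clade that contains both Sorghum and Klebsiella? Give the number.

The MRCA of Sorghum and Klebsiella is the node subtending (((((Prionailurus,(Avena,Meles)),(Passer,Sorghum)),((Listeria,Martes),((Culex,Zea),((Streptococcus,(Corylus,Candida)),(Melursus,Pan))))),Pinus),(((Formica,(Turdus,Capsella)),((Salmonella,(((Triticum,Danio),Acinonyx),Alnus)),Klebsiella)),(Oryza,Clostridium))).
That clade contains 26 terminal taxa: Acinonyx, Alnus, Avena, Candida, Capsella, Clostridium, Corylus, Culex, Danio, Formica, Klebsiella, Listeria, Martes, Meles, Melursus, Oryza, Pan, Passer, Pinus, Prionailurus, Salmonella, Sorghum, Streptococcus, Triticum, Turdus, Zea.

26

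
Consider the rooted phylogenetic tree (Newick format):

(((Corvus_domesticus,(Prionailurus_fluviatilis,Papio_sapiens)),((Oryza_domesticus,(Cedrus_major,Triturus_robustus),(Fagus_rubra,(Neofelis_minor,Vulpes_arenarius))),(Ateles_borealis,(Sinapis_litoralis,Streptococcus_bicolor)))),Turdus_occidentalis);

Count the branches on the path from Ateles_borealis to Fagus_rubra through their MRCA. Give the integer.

5

The MRCA of Ateles_borealis and Fagus_rubra is the node subtending ((Oryza_domesticus,(Cedrus_major,Triturus_robustus),(Fagus_rubra,(Neofelis_minor,Vulpes_arenarius))),(Ateles_borealis,(Sinapis_litoralis,Streptococcus_bicolor))).
From Ateles_borealis up to that node: 2 branches. From Fagus_rubra up to the same node: 3 branches. Total: 2 + 3 = 5.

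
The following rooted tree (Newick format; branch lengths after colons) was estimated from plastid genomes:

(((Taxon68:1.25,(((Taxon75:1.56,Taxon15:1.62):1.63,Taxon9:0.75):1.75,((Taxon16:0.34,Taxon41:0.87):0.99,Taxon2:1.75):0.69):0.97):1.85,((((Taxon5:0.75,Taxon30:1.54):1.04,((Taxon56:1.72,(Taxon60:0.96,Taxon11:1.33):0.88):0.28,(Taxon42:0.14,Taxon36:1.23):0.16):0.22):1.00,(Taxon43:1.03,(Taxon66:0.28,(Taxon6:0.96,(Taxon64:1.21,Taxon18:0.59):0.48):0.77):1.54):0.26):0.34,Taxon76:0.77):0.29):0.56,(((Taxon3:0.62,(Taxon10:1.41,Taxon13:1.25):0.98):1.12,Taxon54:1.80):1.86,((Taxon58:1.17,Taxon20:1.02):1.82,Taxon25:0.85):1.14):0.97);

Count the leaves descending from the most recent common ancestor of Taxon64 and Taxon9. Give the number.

20

The MRCA of Taxon64 and Taxon9 is the node subtending ((Taxon68,(((Taxon75,Taxon15),Taxon9),((Taxon16,Taxon41),Taxon2))),((((Taxon5,Taxon30),((Taxon56,(Taxon60,Taxon11)),(Taxon42,Taxon36))),(Taxon43,(Taxon66,(Taxon6,(Taxon64,Taxon18))))),Taxon76)).
That clade contains 20 terminal taxa: Taxon11, Taxon15, Taxon16, Taxon18, Taxon2, Taxon30, Taxon36, Taxon41, Taxon42, Taxon43, Taxon5, Taxon56, Taxon6, Taxon60, Taxon64, Taxon66, Taxon68, Taxon75, Taxon76, Taxon9.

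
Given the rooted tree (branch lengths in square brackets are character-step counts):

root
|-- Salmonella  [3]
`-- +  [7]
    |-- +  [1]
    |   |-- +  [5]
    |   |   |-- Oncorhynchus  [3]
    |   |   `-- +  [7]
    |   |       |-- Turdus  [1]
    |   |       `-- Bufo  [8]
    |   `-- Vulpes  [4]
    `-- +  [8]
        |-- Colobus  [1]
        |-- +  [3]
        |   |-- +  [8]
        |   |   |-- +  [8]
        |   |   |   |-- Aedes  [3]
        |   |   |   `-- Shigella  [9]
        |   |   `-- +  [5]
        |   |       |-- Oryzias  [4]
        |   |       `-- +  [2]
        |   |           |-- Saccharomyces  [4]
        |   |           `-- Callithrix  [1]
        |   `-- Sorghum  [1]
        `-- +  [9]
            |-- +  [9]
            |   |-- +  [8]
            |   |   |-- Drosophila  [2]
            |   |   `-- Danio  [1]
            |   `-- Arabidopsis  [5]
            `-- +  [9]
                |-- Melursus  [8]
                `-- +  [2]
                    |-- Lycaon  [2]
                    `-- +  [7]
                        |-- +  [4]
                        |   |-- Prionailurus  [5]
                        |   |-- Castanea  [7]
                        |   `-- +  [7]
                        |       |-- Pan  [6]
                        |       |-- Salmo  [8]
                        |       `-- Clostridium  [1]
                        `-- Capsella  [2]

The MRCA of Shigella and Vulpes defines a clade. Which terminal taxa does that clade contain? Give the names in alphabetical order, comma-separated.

Aedes, Arabidopsis, Bufo, Callithrix, Capsella, Castanea, Clostridium, Colobus, Danio, Drosophila, Lycaon, Melursus, Oncorhynchus, Oryzias, Pan, Prionailurus, Saccharomyces, Salmo, Shigella, Sorghum, Turdus, Vulpes

Tracing Shigella: it sits inside (Aedes,Shigella).
Tracing Vulpes: it sits inside ((Oncorhynchus,(Turdus,Bufo)),Vulpes).
The smallest clade enclosing both is (((Oncorhynchus,(Turdus,Bufo)),Vulpes),(Colobus,(((Aedes,Shigella),(Oryzias,(Saccharomyces,Callithrix))),Sorghum),(((Drosophila,Danio),Arabidopsis),(Melursus,(Lycaon,((Prionailurus,Castanea,(Pan,Salmo,Clostridium)),Capsella)))))); the answer is its 22 terminal taxa in alphabetical order.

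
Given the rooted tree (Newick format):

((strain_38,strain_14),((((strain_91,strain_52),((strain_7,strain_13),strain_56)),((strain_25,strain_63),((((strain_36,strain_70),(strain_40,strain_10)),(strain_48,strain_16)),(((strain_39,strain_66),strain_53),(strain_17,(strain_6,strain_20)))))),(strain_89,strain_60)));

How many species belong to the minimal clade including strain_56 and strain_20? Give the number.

The MRCA of strain_56 and strain_20 is the node subtending (((strain_91,strain_52),((strain_7,strain_13),strain_56)),((strain_25,strain_63),((((strain_36,strain_70),(strain_40,strain_10)),(strain_48,strain_16)),(((strain_39,strain_66),strain_53),(strain_17,(strain_6,strain_20)))))).
That clade contains 19 terminal taxa: strain_10, strain_13, strain_16, strain_17, strain_20, strain_25, strain_36, strain_39, strain_40, strain_48, strain_52, strain_53, strain_56, strain_6, strain_63, strain_66, strain_7, strain_70, strain_91.

19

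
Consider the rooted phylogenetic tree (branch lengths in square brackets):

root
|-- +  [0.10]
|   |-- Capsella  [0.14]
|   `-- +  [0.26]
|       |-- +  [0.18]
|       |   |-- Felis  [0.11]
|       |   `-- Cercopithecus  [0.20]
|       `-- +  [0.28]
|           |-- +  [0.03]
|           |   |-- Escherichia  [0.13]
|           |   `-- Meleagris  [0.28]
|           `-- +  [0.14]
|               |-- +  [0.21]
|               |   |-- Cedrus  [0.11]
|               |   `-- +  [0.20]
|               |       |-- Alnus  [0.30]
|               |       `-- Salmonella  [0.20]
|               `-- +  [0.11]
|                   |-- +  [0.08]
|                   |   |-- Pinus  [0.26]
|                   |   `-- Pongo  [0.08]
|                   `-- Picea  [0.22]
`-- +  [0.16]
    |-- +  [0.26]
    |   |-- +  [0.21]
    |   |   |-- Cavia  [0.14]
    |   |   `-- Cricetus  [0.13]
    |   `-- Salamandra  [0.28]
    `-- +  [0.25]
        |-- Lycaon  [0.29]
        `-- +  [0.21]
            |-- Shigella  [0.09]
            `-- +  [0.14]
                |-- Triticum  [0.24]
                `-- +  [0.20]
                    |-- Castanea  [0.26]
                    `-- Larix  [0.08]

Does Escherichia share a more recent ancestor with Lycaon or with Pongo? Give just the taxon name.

The MRCA of Escherichia and Pongo subtends ((Escherichia,Meleagris),((Cedrus,(Alnus,Salmonella)),((Pinus,Pongo),Picea))) (8 taxa).
The MRCA of Escherichia and Lycaon is the root, subtending the entire tree (19 taxa).
The first is nested inside the second, so Escherichia shares a more recent common ancestor with Pongo.

Pongo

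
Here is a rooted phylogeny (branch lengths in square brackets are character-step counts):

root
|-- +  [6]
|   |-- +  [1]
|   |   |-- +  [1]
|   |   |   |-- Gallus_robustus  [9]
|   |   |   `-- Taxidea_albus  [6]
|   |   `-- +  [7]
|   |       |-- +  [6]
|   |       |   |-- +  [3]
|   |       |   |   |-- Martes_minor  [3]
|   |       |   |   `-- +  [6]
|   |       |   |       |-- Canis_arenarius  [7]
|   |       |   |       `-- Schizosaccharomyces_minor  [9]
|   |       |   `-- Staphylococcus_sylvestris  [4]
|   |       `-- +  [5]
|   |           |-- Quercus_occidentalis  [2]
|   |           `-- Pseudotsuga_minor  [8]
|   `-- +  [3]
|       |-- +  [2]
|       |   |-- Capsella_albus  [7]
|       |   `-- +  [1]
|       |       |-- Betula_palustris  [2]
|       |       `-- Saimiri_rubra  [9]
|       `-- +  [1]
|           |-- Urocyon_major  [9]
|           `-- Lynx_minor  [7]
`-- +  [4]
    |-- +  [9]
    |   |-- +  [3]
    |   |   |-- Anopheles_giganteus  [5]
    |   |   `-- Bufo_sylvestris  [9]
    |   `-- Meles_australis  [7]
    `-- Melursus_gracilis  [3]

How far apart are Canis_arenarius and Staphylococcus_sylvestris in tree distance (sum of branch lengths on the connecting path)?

The path runs Canis_arenarius → … → MRCA → … → Staphylococcus_sylvestris; the MRCA is the node subtending ((Martes_minor,(Canis_arenarius,Schizosaccharomyces_minor)),Staphylococcus_sylvestris).
Branch lengths along that path: 7 + 6 + 3 + 4 = 20.

20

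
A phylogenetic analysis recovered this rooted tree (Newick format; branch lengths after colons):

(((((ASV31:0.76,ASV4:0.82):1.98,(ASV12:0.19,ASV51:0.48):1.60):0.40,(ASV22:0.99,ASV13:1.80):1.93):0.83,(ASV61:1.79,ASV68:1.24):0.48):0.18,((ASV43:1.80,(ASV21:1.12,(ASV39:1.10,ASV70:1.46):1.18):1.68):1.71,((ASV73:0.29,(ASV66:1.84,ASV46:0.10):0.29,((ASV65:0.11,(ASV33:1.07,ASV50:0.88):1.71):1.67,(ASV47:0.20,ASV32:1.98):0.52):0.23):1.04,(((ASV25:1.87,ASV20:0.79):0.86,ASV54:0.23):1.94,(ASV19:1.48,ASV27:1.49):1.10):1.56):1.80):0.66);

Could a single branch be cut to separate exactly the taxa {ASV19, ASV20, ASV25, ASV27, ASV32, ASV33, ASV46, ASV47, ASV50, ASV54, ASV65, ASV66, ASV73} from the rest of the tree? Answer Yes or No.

The most recent common ancestor of these taxa subtends ((ASV73,(ASV66,ASV46),((ASV65,(ASV33,ASV50)),(ASV47,ASV32))),(((ASV25,ASV20),ASV54),(ASV19,ASV27))).
That clade has exactly 13 tips — every listed taxon and nothing else — so the group is monophyletic.

Yes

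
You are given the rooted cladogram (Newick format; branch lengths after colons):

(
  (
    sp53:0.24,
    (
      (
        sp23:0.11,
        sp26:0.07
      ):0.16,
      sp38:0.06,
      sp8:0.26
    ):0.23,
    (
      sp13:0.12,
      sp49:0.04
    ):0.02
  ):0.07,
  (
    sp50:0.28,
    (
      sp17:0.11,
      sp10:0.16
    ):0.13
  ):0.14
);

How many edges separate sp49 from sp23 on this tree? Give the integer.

5

The MRCA of sp49 and sp23 is the node subtending (sp53,((sp23,sp26),sp38,sp8),(sp13,sp49)).
From sp49 up to that node: 2 branches. From sp23 up to the same node: 3 branches. Total: 2 + 3 = 5.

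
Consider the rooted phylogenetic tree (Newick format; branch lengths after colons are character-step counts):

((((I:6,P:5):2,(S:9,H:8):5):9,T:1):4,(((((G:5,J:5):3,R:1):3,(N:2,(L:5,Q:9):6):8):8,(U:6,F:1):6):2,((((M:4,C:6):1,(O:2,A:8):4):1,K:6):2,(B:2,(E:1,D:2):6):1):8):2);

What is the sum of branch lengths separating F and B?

The path runs F → … → MRCA → … → B; the MRCA is the node subtending (((((G,J),R),(N,(L,Q))),(U,F)),((((M,C),(O,A)),K),(B,(E,D)))).
Branch lengths along that path: 1 + 6 + 2 + 8 + 1 + 2 = 20.

20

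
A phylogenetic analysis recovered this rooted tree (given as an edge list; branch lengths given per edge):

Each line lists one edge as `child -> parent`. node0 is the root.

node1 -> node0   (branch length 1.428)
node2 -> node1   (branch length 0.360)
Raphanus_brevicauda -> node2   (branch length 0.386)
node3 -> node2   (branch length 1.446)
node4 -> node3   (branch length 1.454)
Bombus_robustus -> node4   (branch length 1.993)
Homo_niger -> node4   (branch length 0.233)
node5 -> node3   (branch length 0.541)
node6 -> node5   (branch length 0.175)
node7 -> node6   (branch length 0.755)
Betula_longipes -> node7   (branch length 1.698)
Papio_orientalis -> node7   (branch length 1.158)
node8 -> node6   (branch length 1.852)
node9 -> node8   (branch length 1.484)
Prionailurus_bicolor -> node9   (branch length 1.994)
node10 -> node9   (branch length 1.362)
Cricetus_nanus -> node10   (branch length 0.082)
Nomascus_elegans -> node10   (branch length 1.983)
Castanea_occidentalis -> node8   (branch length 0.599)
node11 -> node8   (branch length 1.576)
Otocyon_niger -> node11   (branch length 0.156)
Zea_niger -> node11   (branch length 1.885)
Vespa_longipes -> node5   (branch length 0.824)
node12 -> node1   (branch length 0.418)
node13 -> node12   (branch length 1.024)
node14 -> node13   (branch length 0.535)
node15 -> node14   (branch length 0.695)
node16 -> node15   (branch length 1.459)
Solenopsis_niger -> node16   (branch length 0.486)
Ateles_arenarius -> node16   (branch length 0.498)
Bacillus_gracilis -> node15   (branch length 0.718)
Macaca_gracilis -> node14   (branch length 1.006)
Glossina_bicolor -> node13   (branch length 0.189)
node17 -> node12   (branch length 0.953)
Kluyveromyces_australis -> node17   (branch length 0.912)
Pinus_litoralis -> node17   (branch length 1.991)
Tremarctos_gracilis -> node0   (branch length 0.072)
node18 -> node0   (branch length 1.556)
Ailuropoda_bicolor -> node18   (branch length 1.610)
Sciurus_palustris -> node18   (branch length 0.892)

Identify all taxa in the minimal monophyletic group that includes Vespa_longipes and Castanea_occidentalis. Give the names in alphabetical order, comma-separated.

Betula_longipes, Castanea_occidentalis, Cricetus_nanus, Nomascus_elegans, Otocyon_niger, Papio_orientalis, Prionailurus_bicolor, Vespa_longipes, Zea_niger

Tracing Vespa_longipes: it sits inside (((Betula_longipes,Papio_orientalis),((Prionailurus_bicolor,(Cricetus_nanus,Nomascus_elegans)),Castanea_occidentalis,(Otocyon_niger,Zea_niger))),Vespa_longipes).
Tracing Castanea_occidentalis: it sits inside ((Prionailurus_bicolor,(Cricetus_nanus,Nomascus_elegans)),Castanea_occidentalis,(Otocyon_niger,Zea_niger)).
The smallest clade enclosing both is (((Betula_longipes,Papio_orientalis),((Prionailurus_bicolor,(Cricetus_nanus,Nomascus_elegans)),Castanea_occidentalis,(Otocyon_niger,Zea_niger))),Vespa_longipes); the answer is its 9 terminal taxa in alphabetical order.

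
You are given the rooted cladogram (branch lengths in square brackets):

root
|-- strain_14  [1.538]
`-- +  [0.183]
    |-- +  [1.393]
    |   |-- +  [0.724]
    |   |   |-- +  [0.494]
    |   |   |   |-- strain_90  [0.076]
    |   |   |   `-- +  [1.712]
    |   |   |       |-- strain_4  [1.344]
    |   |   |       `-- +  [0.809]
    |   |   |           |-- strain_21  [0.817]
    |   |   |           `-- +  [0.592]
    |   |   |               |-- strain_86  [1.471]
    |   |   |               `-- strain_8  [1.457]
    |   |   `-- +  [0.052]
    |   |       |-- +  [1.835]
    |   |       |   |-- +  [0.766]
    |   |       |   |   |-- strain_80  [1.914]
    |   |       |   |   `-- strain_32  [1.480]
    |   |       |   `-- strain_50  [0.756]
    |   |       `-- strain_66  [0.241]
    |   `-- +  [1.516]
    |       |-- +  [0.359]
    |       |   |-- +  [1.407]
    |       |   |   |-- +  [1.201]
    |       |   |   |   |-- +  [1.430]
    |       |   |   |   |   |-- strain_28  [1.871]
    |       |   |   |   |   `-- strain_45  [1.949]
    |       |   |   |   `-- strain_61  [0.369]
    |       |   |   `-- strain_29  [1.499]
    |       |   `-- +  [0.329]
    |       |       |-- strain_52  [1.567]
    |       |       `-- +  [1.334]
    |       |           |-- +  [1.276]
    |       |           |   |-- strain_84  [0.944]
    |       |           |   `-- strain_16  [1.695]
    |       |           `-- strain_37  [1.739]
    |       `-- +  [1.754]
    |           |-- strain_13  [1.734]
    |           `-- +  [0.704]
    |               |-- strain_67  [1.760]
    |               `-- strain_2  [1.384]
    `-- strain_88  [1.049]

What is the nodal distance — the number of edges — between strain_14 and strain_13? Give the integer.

6

The MRCA of strain_14 and strain_13 is the root of the tree.
From strain_14 up to that node: 1 branch. From strain_13 up to the same node: 5 branches. Total: 1 + 5 = 6.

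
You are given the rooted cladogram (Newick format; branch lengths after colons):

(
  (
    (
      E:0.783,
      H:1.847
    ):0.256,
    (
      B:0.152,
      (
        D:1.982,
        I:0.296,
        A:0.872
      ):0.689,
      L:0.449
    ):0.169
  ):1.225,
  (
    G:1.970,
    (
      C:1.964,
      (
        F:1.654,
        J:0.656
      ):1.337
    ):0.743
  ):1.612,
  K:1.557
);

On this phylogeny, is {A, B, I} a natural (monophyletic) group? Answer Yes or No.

No

The MRCA of the listed taxa subtends (B,(D,I,A),L).
That clade also contains D, L, which are not in the proposed group, so the group is not monophyletic.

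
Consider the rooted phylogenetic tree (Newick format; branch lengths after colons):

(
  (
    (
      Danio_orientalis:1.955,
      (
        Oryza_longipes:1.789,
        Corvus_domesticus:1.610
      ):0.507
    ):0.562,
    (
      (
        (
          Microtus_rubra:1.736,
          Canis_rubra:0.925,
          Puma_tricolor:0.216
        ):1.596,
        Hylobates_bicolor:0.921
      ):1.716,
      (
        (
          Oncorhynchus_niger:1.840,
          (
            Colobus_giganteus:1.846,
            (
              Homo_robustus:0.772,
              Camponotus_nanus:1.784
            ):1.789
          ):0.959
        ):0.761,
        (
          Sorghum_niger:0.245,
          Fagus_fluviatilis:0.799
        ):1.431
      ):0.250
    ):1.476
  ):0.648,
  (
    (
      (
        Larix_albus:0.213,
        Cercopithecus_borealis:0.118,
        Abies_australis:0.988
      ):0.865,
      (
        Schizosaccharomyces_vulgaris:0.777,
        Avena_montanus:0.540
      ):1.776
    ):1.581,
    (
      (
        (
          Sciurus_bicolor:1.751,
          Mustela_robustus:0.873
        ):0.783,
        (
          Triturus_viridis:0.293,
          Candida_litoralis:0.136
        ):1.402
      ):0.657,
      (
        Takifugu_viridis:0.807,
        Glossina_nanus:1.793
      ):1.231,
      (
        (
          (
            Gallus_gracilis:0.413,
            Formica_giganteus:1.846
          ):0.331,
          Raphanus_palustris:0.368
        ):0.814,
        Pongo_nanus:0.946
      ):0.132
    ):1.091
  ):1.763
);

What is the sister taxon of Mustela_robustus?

Mustela_robustus attaches to the tree at the node subtending (Sciurus_bicolor,Mustela_robustus).
The other lineage descending from that same node — the sister group — is the single tip Sciurus_bicolor.

Sciurus_bicolor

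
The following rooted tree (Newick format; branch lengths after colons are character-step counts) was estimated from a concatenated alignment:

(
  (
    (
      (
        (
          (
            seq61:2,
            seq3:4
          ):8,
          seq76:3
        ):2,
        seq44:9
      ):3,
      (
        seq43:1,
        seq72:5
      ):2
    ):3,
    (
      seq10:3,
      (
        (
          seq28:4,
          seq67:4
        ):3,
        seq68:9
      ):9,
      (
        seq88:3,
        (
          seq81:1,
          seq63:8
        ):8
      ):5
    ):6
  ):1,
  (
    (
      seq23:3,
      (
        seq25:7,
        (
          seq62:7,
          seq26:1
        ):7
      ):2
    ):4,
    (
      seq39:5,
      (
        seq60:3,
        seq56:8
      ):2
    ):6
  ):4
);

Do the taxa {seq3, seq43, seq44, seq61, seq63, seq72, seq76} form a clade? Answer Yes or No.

The MRCA of the listed taxa subtends (((((seq61,seq3),seq76),seq44),(seq43,seq72)),(seq10,((seq28,seq67),seq68),(seq88,(seq81,seq63)))).
That clade also contains seq10, seq28, seq67, seq68, seq81, seq88, which are not in the proposed group, so the group is not monophyletic.

No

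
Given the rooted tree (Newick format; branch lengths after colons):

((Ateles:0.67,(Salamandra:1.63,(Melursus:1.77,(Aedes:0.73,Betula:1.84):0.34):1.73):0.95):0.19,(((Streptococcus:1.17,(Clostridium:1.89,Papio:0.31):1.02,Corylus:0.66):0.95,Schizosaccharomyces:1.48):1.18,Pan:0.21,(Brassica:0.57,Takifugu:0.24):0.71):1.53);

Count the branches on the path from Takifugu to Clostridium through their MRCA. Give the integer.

The MRCA of Takifugu and Clostridium is the node subtending (((Streptococcus,(Clostridium,Papio),Corylus),Schizosaccharomyces),Pan,(Brassica,Takifugu)).
From Takifugu up to that node: 2 branches. From Clostridium up to the same node: 4 branches. Total: 2 + 4 = 6.

6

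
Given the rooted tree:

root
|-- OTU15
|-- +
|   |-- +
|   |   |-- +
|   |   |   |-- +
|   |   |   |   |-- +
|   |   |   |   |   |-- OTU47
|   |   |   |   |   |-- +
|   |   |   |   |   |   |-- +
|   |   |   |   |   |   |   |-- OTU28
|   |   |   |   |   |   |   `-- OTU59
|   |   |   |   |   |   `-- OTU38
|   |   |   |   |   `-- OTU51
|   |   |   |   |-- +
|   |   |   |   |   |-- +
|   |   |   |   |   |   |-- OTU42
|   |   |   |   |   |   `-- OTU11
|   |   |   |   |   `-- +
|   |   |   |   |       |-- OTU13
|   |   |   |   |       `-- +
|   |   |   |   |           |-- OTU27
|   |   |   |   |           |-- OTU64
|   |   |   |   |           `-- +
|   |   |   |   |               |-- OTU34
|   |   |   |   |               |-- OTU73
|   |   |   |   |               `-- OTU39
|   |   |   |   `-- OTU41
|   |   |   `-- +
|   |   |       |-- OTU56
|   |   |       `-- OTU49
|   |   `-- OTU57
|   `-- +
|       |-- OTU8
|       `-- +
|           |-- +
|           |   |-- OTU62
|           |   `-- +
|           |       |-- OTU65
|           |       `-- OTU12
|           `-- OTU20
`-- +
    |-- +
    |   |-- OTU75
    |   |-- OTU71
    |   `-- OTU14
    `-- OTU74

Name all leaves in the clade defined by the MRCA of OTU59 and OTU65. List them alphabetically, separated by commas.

Tracing OTU59: it sits inside (OTU28,OTU59).
Tracing OTU65: it sits inside (OTU65,OTU12).
The smallest clade enclosing both is (((((OTU47,((OTU28,OTU59),OTU38),OTU51),((OTU42,OTU11),(OTU13,(OTU27,OTU64,(OTU34,OTU73,OTU39)))),OTU41),(OTU56,OTU49)),OTU57),(OTU8,((OTU62,(OTU65,OTU12)),OTU20))); the answer is its 22 terminal taxa in alphabetical order.

OTU11, OTU12, OTU13, OTU20, OTU27, OTU28, OTU34, OTU38, OTU39, OTU41, OTU42, OTU47, OTU49, OTU51, OTU56, OTU57, OTU59, OTU62, OTU64, OTU65, OTU73, OTU8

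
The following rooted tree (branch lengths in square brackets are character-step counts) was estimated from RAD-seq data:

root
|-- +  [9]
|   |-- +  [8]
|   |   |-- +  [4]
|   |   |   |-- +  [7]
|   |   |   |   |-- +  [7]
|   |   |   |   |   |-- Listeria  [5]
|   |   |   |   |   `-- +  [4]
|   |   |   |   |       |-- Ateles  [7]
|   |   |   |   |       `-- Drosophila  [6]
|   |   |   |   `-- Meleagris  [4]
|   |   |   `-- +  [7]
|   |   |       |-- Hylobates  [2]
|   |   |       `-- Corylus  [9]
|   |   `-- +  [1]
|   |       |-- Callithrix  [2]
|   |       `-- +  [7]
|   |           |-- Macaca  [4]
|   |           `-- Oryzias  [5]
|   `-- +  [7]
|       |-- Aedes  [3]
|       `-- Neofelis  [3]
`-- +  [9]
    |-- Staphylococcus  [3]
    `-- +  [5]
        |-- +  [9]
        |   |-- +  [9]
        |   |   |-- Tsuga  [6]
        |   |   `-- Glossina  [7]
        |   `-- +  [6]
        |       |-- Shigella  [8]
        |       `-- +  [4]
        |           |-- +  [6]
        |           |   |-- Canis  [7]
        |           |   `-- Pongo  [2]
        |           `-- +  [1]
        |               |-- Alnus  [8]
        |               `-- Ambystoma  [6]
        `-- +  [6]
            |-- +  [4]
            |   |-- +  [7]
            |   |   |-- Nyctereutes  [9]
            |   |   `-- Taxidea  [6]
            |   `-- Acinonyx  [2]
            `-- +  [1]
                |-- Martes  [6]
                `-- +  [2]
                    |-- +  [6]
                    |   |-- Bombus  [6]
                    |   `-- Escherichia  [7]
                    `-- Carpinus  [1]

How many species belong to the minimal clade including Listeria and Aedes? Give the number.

11

The MRCA of Listeria and Aedes is the node subtending (((((Listeria,(Ateles,Drosophila)),Meleagris),(Hylobates,Corylus)),(Callithrix,(Macaca,Oryzias))),(Aedes,Neofelis)).
That clade contains 11 terminal taxa: Aedes, Ateles, Callithrix, Corylus, Drosophila, Hylobates, Listeria, Macaca, Meleagris, Neofelis, Oryzias.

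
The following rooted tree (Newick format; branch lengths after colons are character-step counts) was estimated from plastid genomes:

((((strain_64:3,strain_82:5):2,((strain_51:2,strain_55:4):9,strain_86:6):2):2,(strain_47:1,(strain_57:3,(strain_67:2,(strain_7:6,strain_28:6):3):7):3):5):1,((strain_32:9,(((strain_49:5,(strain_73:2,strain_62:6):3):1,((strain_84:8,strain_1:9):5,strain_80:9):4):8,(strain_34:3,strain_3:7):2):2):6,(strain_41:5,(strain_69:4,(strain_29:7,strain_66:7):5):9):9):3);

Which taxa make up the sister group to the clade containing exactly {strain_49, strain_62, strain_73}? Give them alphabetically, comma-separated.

strain_1, strain_80, strain_84

The clade containing exactly {strain_49, strain_62, strain_73} attaches to the tree at the node subtending ((strain_49,(strain_73,strain_62)),((strain_84,strain_1),strain_80)).
The other lineage descending from that same node — the sister group — is ((strain_84,strain_1),strain_80); its 3 tips in alphabetical order are the answer.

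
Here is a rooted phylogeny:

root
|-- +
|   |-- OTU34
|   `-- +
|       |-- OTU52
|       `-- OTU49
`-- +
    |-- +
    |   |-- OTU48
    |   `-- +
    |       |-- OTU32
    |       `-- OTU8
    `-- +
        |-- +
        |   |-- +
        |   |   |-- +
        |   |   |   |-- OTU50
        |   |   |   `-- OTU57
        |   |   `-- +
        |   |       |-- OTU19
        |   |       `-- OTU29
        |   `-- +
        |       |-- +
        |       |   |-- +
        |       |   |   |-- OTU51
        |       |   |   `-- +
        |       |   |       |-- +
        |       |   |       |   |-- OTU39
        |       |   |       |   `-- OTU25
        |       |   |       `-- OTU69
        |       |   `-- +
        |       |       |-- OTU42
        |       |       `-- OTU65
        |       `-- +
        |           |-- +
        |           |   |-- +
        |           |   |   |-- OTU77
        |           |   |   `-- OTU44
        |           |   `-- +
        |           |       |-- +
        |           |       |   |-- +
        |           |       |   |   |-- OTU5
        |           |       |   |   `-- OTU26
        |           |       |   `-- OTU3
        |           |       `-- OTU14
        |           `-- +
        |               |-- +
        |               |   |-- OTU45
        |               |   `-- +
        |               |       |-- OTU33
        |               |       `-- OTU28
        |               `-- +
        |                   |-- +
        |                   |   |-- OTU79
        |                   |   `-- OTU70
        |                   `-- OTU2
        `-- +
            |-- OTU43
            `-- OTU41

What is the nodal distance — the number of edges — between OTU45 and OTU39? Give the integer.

9

The MRCA of OTU45 and OTU39 is the node subtending (((OTU51,((OTU39,OTU25),OTU69)),(OTU42,OTU65)),(((OTU77,OTU44),(((OTU5,OTU26),OTU3),OTU14)),((OTU45,(OTU33,OTU28)),((OTU79,OTU70),OTU2)))).
From OTU45 up to that node: 4 branches. From OTU39 up to the same node: 5 branches. Total: 4 + 5 = 9.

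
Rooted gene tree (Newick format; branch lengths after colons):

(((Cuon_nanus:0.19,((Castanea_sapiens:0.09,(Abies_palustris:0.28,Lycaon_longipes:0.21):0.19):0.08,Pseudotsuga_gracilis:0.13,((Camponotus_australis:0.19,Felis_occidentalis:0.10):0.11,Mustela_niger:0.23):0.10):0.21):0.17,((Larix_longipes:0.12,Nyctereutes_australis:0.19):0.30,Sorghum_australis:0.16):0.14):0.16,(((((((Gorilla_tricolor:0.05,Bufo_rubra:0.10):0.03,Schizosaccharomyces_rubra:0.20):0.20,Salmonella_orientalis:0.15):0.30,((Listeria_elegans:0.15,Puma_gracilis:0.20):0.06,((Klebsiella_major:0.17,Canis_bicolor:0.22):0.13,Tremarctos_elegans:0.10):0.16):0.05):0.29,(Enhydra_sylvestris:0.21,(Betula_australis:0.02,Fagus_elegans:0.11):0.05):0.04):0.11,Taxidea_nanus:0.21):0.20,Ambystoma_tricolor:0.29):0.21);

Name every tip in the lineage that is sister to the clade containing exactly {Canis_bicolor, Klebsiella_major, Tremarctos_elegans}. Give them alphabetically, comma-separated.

The clade containing exactly {Canis_bicolor, Klebsiella_major, Tremarctos_elegans} attaches to the tree at the node subtending ((Listeria_elegans,Puma_gracilis),((Klebsiella_major,Canis_bicolor),Tremarctos_elegans)).
The other lineage descending from that same node — the sister group — is (Listeria_elegans,Puma_gracilis); its 2 tips in alphabetical order are the answer.

Listeria_elegans, Puma_gracilis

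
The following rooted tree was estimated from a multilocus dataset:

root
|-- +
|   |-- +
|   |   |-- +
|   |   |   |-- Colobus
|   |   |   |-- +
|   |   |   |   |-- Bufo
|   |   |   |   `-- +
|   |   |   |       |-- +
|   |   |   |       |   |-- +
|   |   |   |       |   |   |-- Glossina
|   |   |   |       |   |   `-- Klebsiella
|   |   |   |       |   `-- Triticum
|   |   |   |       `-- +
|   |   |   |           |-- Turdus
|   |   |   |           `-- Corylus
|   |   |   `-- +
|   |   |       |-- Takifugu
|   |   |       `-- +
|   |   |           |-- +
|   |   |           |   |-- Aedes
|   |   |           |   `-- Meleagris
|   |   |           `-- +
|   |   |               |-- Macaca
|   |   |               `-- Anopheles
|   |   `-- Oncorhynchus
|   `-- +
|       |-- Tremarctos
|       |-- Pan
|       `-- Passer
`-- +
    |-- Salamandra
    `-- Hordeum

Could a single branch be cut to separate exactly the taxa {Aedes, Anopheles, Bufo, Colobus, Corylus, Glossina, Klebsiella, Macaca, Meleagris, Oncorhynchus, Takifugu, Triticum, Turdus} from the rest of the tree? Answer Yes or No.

Yes

The most recent common ancestor of these taxa subtends ((Colobus,(Bufo,(((Glossina,Klebsiella),Triticum),(Turdus,Corylus))),(Takifugu,((Aedes,Meleagris),(Macaca,Anopheles)))),Oncorhynchus).
That clade has exactly 13 tips — every listed taxon and nothing else — so the group is monophyletic.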